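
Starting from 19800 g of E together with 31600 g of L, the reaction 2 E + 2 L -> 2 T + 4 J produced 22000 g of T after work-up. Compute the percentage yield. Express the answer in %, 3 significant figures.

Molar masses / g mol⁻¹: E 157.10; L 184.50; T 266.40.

n(E) = 19800 / 157.10 = 126.0 mol
n(L) = 31600 / 184.50 = 171.3 mol
n/ν → E: 63.00, L: 85.65; E is limiting.
theoretical n(T) = (2/2) × 126.0 = 126.0 mol → 33570 g
% yield = 22000 / 33570 × 100 = 65.53 %

65.5 %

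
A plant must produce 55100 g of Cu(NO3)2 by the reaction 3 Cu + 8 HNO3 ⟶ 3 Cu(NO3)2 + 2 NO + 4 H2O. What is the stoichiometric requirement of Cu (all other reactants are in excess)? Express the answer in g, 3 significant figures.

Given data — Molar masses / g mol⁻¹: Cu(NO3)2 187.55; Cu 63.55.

n(Cu(NO3)2) = 55100 / 187.55 = 293.8 mol
n(Cu) = (3/3) × 293.8 = 293.8 mol
mass = 293.8 × 63.55 = 18670 g

18700 g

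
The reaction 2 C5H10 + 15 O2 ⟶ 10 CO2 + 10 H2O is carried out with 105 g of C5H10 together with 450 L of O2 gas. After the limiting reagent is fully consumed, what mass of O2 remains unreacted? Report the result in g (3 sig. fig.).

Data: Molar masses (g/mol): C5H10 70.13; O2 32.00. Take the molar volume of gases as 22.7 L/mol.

n(C5H10) = 105.0 / 70.13 = 1.497 mol
n(O2) = 450.0 / 22.7 = 19.82 mol
n/ν for C5H10 = 1.497/2 = 0.7485
n/ν for O2 = 19.82/15 = 1.321
Smallest n/ν is C5H10 → limiting reagent.
O2 consumed = (15/2) × 1.497 = 11.23 mol
O2 remaining = 19.82 − 11.23 = 8.590 mol
mass = 8.590 × 32.00 = 274.9 g

275 g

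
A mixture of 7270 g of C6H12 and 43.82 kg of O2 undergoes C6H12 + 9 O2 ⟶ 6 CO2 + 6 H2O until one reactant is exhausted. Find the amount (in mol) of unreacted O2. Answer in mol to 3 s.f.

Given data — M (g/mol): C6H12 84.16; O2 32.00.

592 mol

n(C6H12) = 7270 / 84.16 = 86.38 mol
n(O2) = 43.82×1000 / 32.00 = 1369 mol
n/ν for C6H12 = 86.38/1 = 86.38
n/ν for O2 = 1369/9 = 152.1
Smallest n/ν is C6H12 → limiting reagent.
O2 consumed = (9/1) × 86.38 = 777.4 mol
O2 remaining = 1369 − 777.4 = 591.6 mol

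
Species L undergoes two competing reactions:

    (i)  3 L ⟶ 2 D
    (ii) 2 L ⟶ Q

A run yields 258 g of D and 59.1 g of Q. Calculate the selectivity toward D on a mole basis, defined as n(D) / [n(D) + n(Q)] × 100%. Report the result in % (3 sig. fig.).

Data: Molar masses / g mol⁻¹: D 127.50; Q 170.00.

n(D) = 258 / 127.50 = 2.024 mol
n(Q) = 59.1 / 170.00 = 0.3476 mol
selectivity = 2.024/(2.024+0.3476) × 100 = 85.34 %

85.3 %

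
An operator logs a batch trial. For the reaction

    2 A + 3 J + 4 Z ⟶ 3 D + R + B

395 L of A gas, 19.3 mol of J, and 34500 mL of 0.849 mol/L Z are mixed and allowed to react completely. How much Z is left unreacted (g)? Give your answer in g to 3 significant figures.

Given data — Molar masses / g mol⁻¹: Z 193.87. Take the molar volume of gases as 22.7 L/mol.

n(A) = 395.0 / 22.7 = 17.40 mol
n(J) = 19.30 mol
n(Z) = 0.849 × 34500/1000 = 29.29 mol
n/ν for A = 17.40/2 = 8.700
n/ν for J = 19.30/3 = 6.433
n/ν for Z = 29.29/4 = 7.323
Smallest n/ν is J → limiting reagent.
Z consumed = (4/3) × 19.30 = 25.73 mol
Z remaining = 29.29 − 25.73 = 3.560 mol
mass = 3.560 × 193.87 = 690.2 g

690 g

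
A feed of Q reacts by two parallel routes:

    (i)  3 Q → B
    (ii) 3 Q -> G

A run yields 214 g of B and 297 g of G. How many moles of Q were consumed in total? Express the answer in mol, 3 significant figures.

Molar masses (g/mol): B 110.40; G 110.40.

13.9 mol

n(B) = 214 / 110.40 = 1.938 mol
n(G) = 297 / 110.40 = 2.690 mol
n(Q) via (i) = (3/1)×1.938 = 5.814 mol
n(Q) via (ii) = (3/1)×2.690 = 8.070 mol
total n(Q) = 5.814 + 8.070 = 13.88 mol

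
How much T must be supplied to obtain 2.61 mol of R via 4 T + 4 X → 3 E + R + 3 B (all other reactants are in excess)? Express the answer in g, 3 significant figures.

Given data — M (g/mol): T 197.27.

2060 g

n(R) = 2.610 mol
n(T) = (4/1) × 2.610 = 10.44 mol
mass = 10.44 × 197.27 = 2059 g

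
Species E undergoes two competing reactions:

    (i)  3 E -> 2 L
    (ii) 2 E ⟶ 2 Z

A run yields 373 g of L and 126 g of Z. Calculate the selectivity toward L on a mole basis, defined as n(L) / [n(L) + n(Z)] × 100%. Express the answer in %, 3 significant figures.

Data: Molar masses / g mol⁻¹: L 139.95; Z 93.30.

66.4 %

n(L) = 373 / 139.95 = 2.665 mol
n(Z) = 126 / 93.30 = 1.350 mol
selectivity = 2.665/(2.665+1.350) × 100 = 66.38 %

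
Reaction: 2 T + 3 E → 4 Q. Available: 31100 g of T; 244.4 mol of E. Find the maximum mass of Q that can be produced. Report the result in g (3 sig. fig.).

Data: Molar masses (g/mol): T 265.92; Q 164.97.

n(T) = 31100 / 265.92 = 117.0 mol
n(E) = 244.4 mol
n/ν for T = 117.0/2 = 58.50
n/ν for E = 244.4/3 = 81.47
Smallest n/ν is T → limiting reagent.
n(Q) = (4/2) × 117.0 = 234.0 mol
mass = 234.0 × 164.97 = 38600 g

38600 g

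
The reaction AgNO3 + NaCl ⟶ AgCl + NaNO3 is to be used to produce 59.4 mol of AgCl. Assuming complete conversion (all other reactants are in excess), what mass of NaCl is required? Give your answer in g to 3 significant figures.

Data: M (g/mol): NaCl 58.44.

3470 g

n(AgCl) = 59.40 mol
n(NaCl) = (1/1) × 59.40 = 59.40 mol
mass = 59.40 × 58.44 = 3471 g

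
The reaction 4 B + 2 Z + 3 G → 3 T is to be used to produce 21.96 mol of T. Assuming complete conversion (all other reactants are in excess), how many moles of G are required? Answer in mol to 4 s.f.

n(T) = 21.96 mol
n(G) = (3/3) × 21.96 = 21.96 mol

21.96 mol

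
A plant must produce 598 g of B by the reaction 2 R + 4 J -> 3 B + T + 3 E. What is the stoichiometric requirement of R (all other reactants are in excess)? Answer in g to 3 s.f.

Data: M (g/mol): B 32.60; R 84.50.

n(B) = 598 / 32.60 = 18.34 mol
n(R) = (2/3) × 18.34 = 12.23 mol
mass = 12.23 × 84.50 = 1033 g

1030 g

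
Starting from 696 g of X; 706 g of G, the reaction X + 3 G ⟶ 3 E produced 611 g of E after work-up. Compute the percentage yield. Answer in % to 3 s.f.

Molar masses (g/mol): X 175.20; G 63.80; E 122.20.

45.2 %

n(X) = 696.0 / 175.20 = 3.973 mol
n(G) = 706.0 / 63.80 = 11.07 mol
n/ν for X = 3.973/1 = 3.973
n/ν for G = 11.07/3 = 3.690
Smallest n/ν is G → limiting reagent.
theoretical n(E) = (3/3) × 11.07 = 11.07 mol → 1353 g
% yield = 611 / 1353 × 100 = 45.16 %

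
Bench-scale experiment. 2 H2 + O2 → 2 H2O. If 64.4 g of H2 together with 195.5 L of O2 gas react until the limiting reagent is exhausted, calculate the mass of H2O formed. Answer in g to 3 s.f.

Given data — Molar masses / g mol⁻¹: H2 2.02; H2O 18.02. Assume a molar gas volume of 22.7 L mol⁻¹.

n(H2) = 64.40 / 2.02 = 31.88 mol
n(O2) = 195.5 / 22.7 = 8.612 mol
n/ν → H2: 15.94, O2: 8.612; O2 is limiting.
n(H2O) = (2/1) × 8.612 = 17.22 mol
mass = 17.22 × 18.02 = 310.3 g

310 g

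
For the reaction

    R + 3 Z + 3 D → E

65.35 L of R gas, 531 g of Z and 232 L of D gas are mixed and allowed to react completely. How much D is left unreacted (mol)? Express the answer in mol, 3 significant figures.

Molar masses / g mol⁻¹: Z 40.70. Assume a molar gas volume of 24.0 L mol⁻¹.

1.50 mol

n(R) = 65.35 / 24.0 = 2.723 mol
n(Z) = 531.0 / 40.70 = 13.05 mol
n(D) = 232.0 / 24.0 = 9.667 mol
n/ν for R = 2.723/1 = 2.723
n/ν for Z = 13.05/3 = 4.350
n/ν for D = 9.667/3 = 3.222
Smallest n/ν is R → limiting reagent.
D consumed = (3/1) × 2.723 = 8.169 mol
D remaining = 9.667 − 8.169 = 1.498 mol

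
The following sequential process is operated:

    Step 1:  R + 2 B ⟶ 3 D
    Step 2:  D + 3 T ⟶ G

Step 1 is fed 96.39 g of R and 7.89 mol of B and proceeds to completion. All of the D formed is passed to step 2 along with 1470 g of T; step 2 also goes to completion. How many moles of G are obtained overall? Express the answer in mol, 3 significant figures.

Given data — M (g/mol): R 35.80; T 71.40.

6.86 mol

Step 1:
n(R) = 96.39 / 35.80 = 2.692 mol
n(B) = 7.890 mol
n/ν → R: 2.692, B: 3.945; R is limiting.
n(D) produced = (3/1) × 2.692 = 8.076 mol
Step 2:
n(D) available = 8.076 mol
n(T) = 1470 / 71.40 = 20.59 mol
n/ν → D: 8.076, T: 6.863; T is limiting.
n(G) = (1/3) × 20.59 = 6.863 mol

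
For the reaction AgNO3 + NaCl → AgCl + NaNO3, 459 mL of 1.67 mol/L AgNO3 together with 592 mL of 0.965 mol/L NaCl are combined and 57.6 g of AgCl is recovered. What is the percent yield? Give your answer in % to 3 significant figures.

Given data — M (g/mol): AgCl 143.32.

n(AgNO3) = 1.67 × 459.0/1000 = 0.7665 mol
n(NaCl) = 0.965 × 592.0/1000 = 0.5713 mol
n/ν for AgNO3 = 0.7665/1 = 0.7665
n/ν for NaCl = 0.5713/1 = 0.5713
Smallest n/ν is NaCl → limiting reagent.
theoretical n(AgCl) = (1/1) × 0.5713 = 0.5713 mol → 81.88 g
% yield = 57.6 / 81.88 × 100 = 70.35 %

70.4 %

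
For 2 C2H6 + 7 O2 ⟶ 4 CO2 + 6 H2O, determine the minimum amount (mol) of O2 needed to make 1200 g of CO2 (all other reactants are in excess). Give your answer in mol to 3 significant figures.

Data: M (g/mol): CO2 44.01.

47.7 mol

n(CO2) = 1200 / 44.01 = 27.27 mol
n(O2) = (7/4) × 27.27 = 47.72 mol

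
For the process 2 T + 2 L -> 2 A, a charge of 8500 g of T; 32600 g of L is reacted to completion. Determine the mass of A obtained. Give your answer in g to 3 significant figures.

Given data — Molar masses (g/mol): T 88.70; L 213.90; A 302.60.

29000 g

n(T) = 8500 / 88.70 = 95.83 mol
n(L) = 32600 / 213.90 = 152.4 mol
n/ν → T: 47.92, L: 76.20; T is limiting.
n(A) = (2/2) × 95.83 = 95.83 mol
mass = 95.83 × 302.60 = 29000 g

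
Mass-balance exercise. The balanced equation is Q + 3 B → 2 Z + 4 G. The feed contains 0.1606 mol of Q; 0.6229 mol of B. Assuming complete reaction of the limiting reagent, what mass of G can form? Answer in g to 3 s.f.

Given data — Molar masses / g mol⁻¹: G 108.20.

n(Q) = 0.1606 mol
n(B) = 0.6229 mol
n/ν for Q = 0.1606/1 = 0.1606
n/ν for B = 0.6229/3 = 0.2076
Smallest n/ν is Q → limiting reagent.
n(G) = (4/1) × 0.1606 = 0.6424 mol
mass = 0.6424 × 108.20 = 69.51 g

69.5 g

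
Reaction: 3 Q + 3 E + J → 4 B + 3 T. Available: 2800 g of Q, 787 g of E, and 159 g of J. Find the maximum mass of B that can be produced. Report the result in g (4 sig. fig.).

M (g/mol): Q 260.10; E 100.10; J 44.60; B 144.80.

n(Q) = 2800 / 260.10 = 10.77 mol
n(E) = 787.0 / 100.10 = 7.862 mol
n(J) = 159.0 / 44.60 = 3.565 mol
n/ν for Q = 10.77/3 = 3.590
n/ν for E = 7.862/3 = 2.621
n/ν for J = 3.565/1 = 3.565
Smallest n/ν is E → limiting reagent.
n(B) = (4/3) × 7.862 = 10.48 mol
mass = 10.48 × 144.80 = 1518 g

1518 g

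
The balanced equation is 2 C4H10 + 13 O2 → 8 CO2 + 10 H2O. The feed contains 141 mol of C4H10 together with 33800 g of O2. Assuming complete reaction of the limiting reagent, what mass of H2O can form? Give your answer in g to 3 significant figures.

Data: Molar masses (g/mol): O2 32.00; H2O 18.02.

n(C4H10) = 141.0 mol
n(O2) = 33800 / 32.00 = 1056 mol
n/ν for C4H10 = 141.0/2 = 70.50
n/ν for O2 = 1056/13 = 81.23
Smallest n/ν is C4H10 → limiting reagent.
n(H2O) = (10/2) × 141.0 = 705.0 mol
mass = 705.0 × 18.02 = 12700 g

12700 g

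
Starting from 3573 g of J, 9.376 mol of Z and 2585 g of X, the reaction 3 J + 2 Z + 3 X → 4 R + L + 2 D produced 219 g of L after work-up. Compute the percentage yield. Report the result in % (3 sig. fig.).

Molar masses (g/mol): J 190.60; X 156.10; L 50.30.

92.9 %

n(J) = 3573 / 190.60 = 18.75 mol
n(Z) = 9.376 mol
n(X) = 2585 / 156.10 = 16.56 mol
n/ν for J = 18.75/3 = 6.250
n/ν for Z = 9.376/2 = 4.688
n/ν for X = 16.56/3 = 5.520
Smallest n/ν is Z → limiting reagent.
theoretical n(L) = (1/2) × 9.376 = 4.688 mol → 235.8 g
% yield = 219 / 235.8 × 100 = 92.88 %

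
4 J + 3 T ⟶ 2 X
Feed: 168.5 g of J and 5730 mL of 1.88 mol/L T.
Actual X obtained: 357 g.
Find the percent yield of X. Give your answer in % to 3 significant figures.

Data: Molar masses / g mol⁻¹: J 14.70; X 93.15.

n(J) = 168.5 / 14.70 = 11.46 mol
n(T) = 1.88 × 5730/1000 = 10.77 mol
n/ν for J = 11.46/4 = 2.865
n/ν for T = 10.77/3 = 3.590
Smallest n/ν is J → limiting reagent.
theoretical n(X) = (2/4) × 11.46 = 5.730 mol → 533.7 g
% yield = 357 / 533.7 × 100 = 66.89 %

66.9 %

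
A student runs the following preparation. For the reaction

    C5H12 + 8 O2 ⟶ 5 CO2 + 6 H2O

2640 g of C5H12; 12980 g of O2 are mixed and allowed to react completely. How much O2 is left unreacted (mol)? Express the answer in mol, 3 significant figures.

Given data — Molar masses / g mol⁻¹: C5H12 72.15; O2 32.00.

n(C5H12) = 2640 / 72.15 = 36.59 mol
n(O2) = 12980 / 32.00 = 405.6 mol
n/ν for C5H12 = 36.59/1 = 36.59
n/ν for O2 = 405.6/8 = 50.70
Smallest n/ν is C5H12 → limiting reagent.
O2 consumed = (8/1) × 36.59 = 292.7 mol
O2 remaining = 405.6 − 292.7 = 112.9 mol

113 mol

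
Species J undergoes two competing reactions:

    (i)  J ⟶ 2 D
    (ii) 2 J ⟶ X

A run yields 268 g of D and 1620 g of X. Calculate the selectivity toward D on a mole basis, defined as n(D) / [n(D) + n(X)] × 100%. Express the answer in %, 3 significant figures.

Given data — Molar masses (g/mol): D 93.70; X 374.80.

39.8 %

n(D) = 268 / 93.70 = 2.860 mol
n(X) = 1620 / 374.80 = 4.322 mol
selectivity = 2.860/(2.860+4.322) × 100 = 39.82 %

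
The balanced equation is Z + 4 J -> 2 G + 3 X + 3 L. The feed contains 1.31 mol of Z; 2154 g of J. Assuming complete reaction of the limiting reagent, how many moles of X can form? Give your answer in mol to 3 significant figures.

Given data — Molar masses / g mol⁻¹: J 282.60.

3.93 mol

n(Z) = 1.310 mol
n(J) = 2154 / 282.60 = 7.622 mol
n/ν → Z: 1.310, J: 1.906; Z is limiting.
n(X) = (3/1) × 1.310 = 3.930 mol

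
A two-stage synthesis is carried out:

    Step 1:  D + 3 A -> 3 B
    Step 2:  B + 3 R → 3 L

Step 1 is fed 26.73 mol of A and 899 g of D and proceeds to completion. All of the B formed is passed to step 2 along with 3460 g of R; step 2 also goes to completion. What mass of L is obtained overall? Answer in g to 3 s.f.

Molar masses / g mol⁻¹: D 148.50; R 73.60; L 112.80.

5300 g

Step 1:
n(A) = 26.73 mol
n(D) = 899.0 / 148.50 = 6.054 mol
n/ν for A = 26.73/3 = 8.910
n/ν for D = 6.054/1 = 6.054
Smallest n/ν is D → limiting reagent.
n(B) produced = (3/1) × 6.054 = 18.16 mol
Step 2:
n(B) available = 18.16 mol
n(R) = 3460 / 73.60 = 47.01 mol
n/ν for B = 18.16/1 = 18.16
n/ν for R = 47.01/3 = 15.67
Smallest n/ν is R → limiting reagent.
n(L) = (3/3) × 47.01 = 47.01 mol
mass = 47.01 × 112.80 = 5303 g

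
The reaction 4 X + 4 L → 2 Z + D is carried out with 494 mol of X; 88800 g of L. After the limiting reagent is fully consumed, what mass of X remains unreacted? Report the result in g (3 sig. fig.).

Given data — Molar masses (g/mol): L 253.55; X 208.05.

n(X) = 494.0 mol
n(L) = 88800 / 253.55 = 350.2 mol
n/ν → X: 123.5, L: 87.55; L is limiting.
X consumed = (4/4) × 350.2 = 350.2 mol
X remaining = 494.0 − 350.2 = 143.8 mol
mass = 143.8 × 208.05 = 29920 g

29900 g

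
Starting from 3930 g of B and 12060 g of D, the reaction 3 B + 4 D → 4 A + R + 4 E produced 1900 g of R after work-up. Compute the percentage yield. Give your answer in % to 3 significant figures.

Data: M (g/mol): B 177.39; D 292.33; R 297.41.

n(B) = 3930 / 177.39 = 22.15 mol
n(D) = 12060 / 292.33 = 41.25 mol
n/ν for B = 22.15/3 = 7.383
n/ν for D = 41.25/4 = 10.31
Smallest n/ν is B → limiting reagent.
theoretical n(R) = (1/3) × 22.15 = 7.383 mol → 2196 g
% yield = 1900 / 2196 × 100 = 86.52 %

86.5 %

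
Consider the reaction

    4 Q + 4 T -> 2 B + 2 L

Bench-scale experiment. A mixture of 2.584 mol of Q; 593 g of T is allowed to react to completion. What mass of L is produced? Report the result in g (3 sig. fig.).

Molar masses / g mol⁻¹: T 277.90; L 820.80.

876 g

n(Q) = 2.584 mol
n(T) = 593.0 / 277.90 = 2.134 mol
n/ν for Q = 2.584/4 = 0.6460
n/ν for T = 2.134/4 = 0.5335
Smallest n/ν is T → limiting reagent.
n(L) = (2/4) × 2.134 = 1.067 mol
mass = 1.067 × 820.80 = 875.8 g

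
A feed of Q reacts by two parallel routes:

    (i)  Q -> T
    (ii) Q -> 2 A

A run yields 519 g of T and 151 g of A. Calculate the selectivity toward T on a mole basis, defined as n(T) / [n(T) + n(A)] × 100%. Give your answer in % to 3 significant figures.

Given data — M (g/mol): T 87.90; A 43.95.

n(T) = 519 / 87.90 = 5.904 mol
n(A) = 151 / 43.95 = 3.436 mol
selectivity = 5.904/(5.904+3.436) × 100 = 63.21 %

63.2 %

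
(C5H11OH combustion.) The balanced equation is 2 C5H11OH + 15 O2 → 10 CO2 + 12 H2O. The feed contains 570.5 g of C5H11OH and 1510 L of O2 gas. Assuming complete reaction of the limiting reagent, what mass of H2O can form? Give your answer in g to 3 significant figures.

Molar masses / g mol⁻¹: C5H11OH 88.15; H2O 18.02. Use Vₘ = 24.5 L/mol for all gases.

700 g

n(C5H11OH) = 570.5 / 88.15 = 6.472 mol
n(O2) = 1510 / 24.5 = 61.63 mol
n/ν → C5H11OH: 3.236, O2: 4.109; C5H11OH is limiting.
n(H2O) = (12/2) × 6.472 = 38.83 mol
mass = 38.83 × 18.02 = 699.7 g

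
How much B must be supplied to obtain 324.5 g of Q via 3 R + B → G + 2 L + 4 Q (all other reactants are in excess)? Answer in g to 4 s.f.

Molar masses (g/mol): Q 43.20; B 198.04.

n(Q) = 324.5 / 43.20 = 7.512 mol
n(B) = (1/4) × 7.512 = 1.878 mol
mass = 1.878 × 198.04 = 371.9 g

371.9 g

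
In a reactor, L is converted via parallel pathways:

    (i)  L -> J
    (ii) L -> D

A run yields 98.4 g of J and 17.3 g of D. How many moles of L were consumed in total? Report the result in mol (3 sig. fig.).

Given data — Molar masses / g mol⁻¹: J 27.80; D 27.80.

n(J) = 98.4 / 27.80 = 3.540 mol
n(D) = 17.3 / 27.80 = 0.6223 mol
n(L) via (i) = (1/1)×3.540 = 3.540 mol
n(L) via (ii) = (1/1)×0.6223 = 0.6223 mol
total n(L) = 3.540 + 0.6223 = 4.162 mol

4.16 mol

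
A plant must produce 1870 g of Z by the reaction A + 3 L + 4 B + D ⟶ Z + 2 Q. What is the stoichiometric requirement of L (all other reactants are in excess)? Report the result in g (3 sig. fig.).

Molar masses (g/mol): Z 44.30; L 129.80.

16400 g

n(Z) = 1870 / 44.30 = 42.21 mol
n(L) = (3/1) × 42.21 = 126.6 mol
mass = 126.6 × 129.80 = 16430 g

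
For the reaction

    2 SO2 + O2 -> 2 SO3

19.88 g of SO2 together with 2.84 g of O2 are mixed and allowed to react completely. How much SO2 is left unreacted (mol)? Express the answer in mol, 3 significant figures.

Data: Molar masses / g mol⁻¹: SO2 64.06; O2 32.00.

0.133 mol

n(SO2) = 19.88 / 64.06 = 0.3103 mol
n(O2) = 2.840 / 32.00 = 0.08875 mol
n/ν for SO2 = 0.3103/2 = 0.1552
n/ν for O2 = 0.08875/1 = 0.08875
Smallest n/ν is O2 → limiting reagent.
SO2 consumed = (2/1) × 0.08875 = 0.1775 mol
SO2 remaining = 0.3103 − 0.1775 = 0.1328 mol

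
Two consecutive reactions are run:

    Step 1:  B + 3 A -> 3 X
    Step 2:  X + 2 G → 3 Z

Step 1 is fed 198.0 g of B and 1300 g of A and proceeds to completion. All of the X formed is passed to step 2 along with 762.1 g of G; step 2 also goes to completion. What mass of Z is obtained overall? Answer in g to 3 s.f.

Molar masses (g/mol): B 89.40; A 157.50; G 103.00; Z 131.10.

1460 g

Step 1:
n(B) = 198.0 / 89.40 = 2.215 mol
n(A) = 1300 / 157.50 = 8.254 mol
n/ν for B = 2.215/1 = 2.215
n/ν for A = 8.254/3 = 2.751
Smallest n/ν is B → limiting reagent.
n(X) produced = (3/1) × 2.215 = 6.645 mol
Step 2:
n(X) available = 6.645 mol
n(G) = 762.1 / 103.00 = 7.399 mol
n/ν for X = 6.645/1 = 6.645
n/ν for G = 7.399/2 = 3.700
Smallest n/ν is G → limiting reagent.
n(Z) = (3/2) × 7.399 = 11.10 mol
mass = 11.10 × 131.10 = 1455 g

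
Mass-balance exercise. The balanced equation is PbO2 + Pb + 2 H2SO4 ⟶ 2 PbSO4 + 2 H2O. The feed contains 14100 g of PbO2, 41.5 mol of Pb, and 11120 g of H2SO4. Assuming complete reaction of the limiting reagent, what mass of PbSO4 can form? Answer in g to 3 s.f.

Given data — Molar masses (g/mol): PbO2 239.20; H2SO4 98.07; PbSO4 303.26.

25200 g

n(PbO2) = 14100 / 239.20 = 58.95 mol
n(Pb) = 41.50 mol
n(H2SO4) = 11120 / 98.07 = 113.4 mol
n/ν for PbO2 = 58.95/1 = 58.95
n/ν for Pb = 41.50/1 = 41.50
n/ν for H2SO4 = 113.4/2 = 56.70
Smallest n/ν is Pb → limiting reagent.
n(PbSO4) = (2/1) × 41.50 = 83.00 mol
mass = 83.00 × 303.26 = 25170 g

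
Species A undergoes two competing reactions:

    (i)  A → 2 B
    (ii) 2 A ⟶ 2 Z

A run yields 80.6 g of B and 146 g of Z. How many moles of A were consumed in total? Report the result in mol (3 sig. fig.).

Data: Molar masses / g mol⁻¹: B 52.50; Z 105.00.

n(B) = 80.6 / 52.50 = 1.535 mol
n(Z) = 146 / 105.00 = 1.390 mol
n(A) via (i) = (1/2)×1.535 = 0.7675 mol
n(A) via (ii) = (2/2)×1.390 = 1.390 mol
total n(A) = 0.7675 + 1.390 = 2.158 mol

2.16 mol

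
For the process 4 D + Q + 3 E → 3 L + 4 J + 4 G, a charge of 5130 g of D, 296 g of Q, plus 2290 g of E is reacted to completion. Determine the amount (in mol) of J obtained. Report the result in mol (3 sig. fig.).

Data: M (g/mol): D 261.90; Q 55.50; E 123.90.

n(D) = 5130 / 261.90 = 19.59 mol
n(Q) = 296.0 / 55.50 = 5.333 mol
n(E) = 2290 / 123.90 = 18.48 mol
n/ν for D = 19.59/4 = 4.898
n/ν for Q = 5.333/1 = 5.333
n/ν for E = 18.48/3 = 6.160
Smallest n/ν is D → limiting reagent.
n(J) = (4/4) × 19.59 = 19.59 mol

19.6 mol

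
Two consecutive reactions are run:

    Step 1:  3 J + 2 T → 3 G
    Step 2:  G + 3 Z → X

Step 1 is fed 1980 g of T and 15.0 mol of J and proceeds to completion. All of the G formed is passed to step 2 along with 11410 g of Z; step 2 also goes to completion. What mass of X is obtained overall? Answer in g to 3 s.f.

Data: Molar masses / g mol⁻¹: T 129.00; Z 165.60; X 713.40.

Step 1:
n(T) = 1980 / 129.00 = 15.35 mol
n(J) = 15.00 mol
n/ν for T = 15.35/2 = 7.675
n/ν for J = 15.00/3 = 5.000
Smallest n/ν is J → limiting reagent.
n(G) produced = (3/3) × 15.00 = 15.00 mol
Step 2:
n(G) available = 15.00 mol
n(Z) = 11410 / 165.60 = 68.90 mol
n/ν for G = 15.00/1 = 15.00
n/ν for Z = 68.90/3 = 22.97
Smallest n/ν is G → limiting reagent.
n(X) = (1/1) × 15.00 = 15.00 mol
mass = 15.00 × 713.40 = 10700 g

10700 g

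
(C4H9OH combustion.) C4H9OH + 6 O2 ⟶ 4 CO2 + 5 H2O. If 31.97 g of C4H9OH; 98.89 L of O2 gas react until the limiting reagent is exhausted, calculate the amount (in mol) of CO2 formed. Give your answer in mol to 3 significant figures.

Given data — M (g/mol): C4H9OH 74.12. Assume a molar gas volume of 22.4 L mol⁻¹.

1.73 mol

n(C4H9OH) = 31.97 / 74.12 = 0.4313 mol
n(O2) = 98.89 / 22.4 = 4.415 mol
n/ν for C4H9OH = 0.4313/1 = 0.4313
n/ν for O2 = 4.415/6 = 0.7358
Smallest n/ν is C4H9OH → limiting reagent.
n(CO2) = (4/1) × 0.4313 = 1.725 mol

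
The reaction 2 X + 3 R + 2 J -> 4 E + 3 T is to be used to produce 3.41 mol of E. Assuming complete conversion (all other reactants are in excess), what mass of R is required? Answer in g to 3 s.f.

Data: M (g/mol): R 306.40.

784 g

n(E) = 3.410 mol
n(R) = (3/4) × 3.410 = 2.558 mol
mass = 2.558 × 306.40 = 783.8 g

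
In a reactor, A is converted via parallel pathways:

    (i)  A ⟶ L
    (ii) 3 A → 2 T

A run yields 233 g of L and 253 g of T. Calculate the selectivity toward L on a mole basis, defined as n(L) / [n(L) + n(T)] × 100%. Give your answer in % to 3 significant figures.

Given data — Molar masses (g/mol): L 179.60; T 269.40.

n(L) = 233 / 179.60 = 1.297 mol
n(T) = 253 / 269.40 = 0.9391 mol
selectivity = 1.297/(1.297+0.9391) × 100 = 58.00 %

58.0 %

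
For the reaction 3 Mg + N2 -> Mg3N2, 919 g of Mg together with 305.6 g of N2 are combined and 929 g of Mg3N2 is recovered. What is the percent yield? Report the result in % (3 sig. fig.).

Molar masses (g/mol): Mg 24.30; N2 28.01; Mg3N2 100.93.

n(Mg) = 919.0 / 24.30 = 37.82 mol
n(N2) = 305.6 / 28.01 = 10.91 mol
n/ν → Mg: 12.61, N2: 10.91; N2 is limiting.
theoretical n(Mg3N2) = (1/1) × 10.91 = 10.91 mol → 1101 g
% yield = 929 / 1101 × 100 = 84.38 %

84.4 %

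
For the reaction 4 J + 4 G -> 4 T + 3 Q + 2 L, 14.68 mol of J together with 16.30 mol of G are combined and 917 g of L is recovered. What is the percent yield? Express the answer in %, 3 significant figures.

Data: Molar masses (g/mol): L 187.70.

66.6 %

n(J) = 14.68 mol
n(G) = 16.30 mol
n/ν for J = 14.68/4 = 3.670
n/ν for G = 16.30/4 = 4.075
Smallest n/ν is J → limiting reagent.
theoretical n(L) = (2/4) × 14.68 = 7.340 mol → 1378 g
% yield = 917 / 1378 × 100 = 66.55 %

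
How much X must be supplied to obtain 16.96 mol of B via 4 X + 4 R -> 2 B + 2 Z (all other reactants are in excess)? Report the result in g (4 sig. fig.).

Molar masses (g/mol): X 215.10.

7296 g

n(B) = 16.96 mol
n(X) = (4/2) × 16.96 = 33.92 mol
mass = 33.92 × 215.10 = 7296 g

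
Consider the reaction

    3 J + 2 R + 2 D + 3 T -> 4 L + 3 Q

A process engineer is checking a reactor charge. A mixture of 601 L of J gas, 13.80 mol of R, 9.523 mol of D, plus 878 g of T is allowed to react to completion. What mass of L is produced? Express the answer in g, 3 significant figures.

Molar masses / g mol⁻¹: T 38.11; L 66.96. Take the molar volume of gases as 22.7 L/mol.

n(J) = 601.0 / 22.7 = 26.48 mol
n(R) = 13.80 mol
n(D) = 9.523 mol
n(T) = 878.0 / 38.11 = 23.04 mol
n/ν for J = 26.48/3 = 8.827
n/ν for R = 13.80/2 = 6.900
n/ν for D = 9.523/2 = 4.762
n/ν for T = 23.04/3 = 7.680
Smallest n/ν is D → limiting reagent.
n(L) = (4/2) × 9.523 = 19.05 mol
mass = 19.05 × 66.96 = 1276 g

1280 g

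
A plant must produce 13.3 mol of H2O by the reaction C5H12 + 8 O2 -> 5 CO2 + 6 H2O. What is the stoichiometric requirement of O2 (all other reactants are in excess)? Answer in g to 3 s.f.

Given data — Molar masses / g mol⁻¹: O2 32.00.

n(H2O) = 13.30 mol
n(O2) = (8/6) × 13.30 = 17.73 mol
mass = 17.73 × 32.00 = 567.4 g

567 g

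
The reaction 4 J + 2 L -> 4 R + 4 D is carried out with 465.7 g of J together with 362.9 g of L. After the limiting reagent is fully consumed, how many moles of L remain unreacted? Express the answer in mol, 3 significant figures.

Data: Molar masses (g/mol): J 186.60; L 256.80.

0.165 mol

n(J) = 465.7 / 186.60 = 2.496 mol
n(L) = 362.9 / 256.80 = 1.413 mol
n/ν → J: 0.6240, L: 0.7065; J is limiting.
L consumed = (2/4) × 2.496 = 1.248 mol
L remaining = 1.413 − 1.248 = 0.1650 mol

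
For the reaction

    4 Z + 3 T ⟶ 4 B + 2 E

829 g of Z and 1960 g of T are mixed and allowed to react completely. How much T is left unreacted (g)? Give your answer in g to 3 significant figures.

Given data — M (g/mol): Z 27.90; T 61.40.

n(Z) = 829.0 / 27.90 = 29.71 mol
n(T) = 1960 / 61.40 = 31.92 mol
n/ν for Z = 29.71/4 = 7.428
n/ν for T = 31.92/3 = 10.64
Smallest n/ν is Z → limiting reagent.
T consumed = (3/4) × 29.71 = 22.28 mol
T remaining = 31.92 − 22.28 = 9.640 mol
mass = 9.640 × 61.40 = 591.9 g

592 g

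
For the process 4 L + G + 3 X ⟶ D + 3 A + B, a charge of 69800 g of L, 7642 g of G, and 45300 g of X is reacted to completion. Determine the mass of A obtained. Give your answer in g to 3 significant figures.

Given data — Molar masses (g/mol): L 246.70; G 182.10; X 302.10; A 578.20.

72800 g

n(L) = 69800 / 246.70 = 282.9 mol
n(G) = 7642 / 182.10 = 41.97 mol
n(X) = 45300 / 302.10 = 150.0 mol
n/ν → L: 70.73, G: 41.97, X: 50.00; G is limiting.
n(A) = (3/1) × 41.97 = 125.9 mol
mass = 125.9 × 578.20 = 72800 g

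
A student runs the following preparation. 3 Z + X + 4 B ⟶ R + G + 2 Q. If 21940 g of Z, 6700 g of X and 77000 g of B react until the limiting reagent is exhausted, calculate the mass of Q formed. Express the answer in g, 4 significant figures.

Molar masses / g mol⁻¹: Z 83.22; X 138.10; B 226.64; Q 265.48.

n(Z) = 21940 / 83.22 = 263.6 mol
n(X) = 6700 / 138.10 = 48.52 mol
n(B) = 77000 / 226.64 = 339.7 mol
n/ν for Z = 263.6/3 = 87.87
n/ν for X = 48.52/1 = 48.52
n/ν for B = 339.7/4 = 84.93
Smallest n/ν is X → limiting reagent.
n(Q) = (2/1) × 48.52 = 97.04 mol
mass = 97.04 × 265.48 = 25760 g

25760 g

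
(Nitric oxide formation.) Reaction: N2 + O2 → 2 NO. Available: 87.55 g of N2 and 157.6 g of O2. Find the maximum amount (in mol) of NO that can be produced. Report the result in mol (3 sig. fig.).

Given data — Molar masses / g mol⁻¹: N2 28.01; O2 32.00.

6.25 mol

n(N2) = 87.55 / 28.01 = 3.126 mol
n(O2) = 157.6 / 32.00 = 4.925 mol
n/ν for N2 = 3.126/1 = 3.126
n/ν for O2 = 4.925/1 = 4.925
Smallest n/ν is N2 → limiting reagent.
n(NO) = (2/1) × 3.126 = 6.252 mol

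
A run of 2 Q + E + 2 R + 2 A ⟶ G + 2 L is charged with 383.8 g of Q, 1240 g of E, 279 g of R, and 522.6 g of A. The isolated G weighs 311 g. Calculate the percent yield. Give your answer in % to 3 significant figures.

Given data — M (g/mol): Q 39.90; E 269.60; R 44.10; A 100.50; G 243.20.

49.2 %

n(Q) = 383.8 / 39.90 = 9.619 mol
n(E) = 1240 / 269.60 = 4.599 mol
n(R) = 279.0 / 44.10 = 6.327 mol
n(A) = 522.6 / 100.50 = 5.200 mol
n/ν for Q = 9.619/2 = 4.810
n/ν for E = 4.599/1 = 4.599
n/ν for R = 6.327/2 = 3.164
n/ν for A = 5.200/2 = 2.600
Smallest n/ν is A → limiting reagent.
theoretical n(G) = (1/2) × 5.200 = 2.600 mol → 632.3 g
% yield = 311 / 632.3 × 100 = 49.19 %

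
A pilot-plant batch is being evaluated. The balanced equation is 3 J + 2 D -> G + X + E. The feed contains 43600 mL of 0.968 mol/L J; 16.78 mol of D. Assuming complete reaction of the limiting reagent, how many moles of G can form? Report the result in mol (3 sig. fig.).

n(J) = 0.968 × 43600/1000 = 42.20 mol
n(D) = 16.78 mol
n/ν for J = 42.20/3 = 14.07
n/ν for D = 16.78/2 = 8.390
Smallest n/ν is D → limiting reagent.
n(G) = (1/2) × 16.78 = 8.390 mol

8.39 mol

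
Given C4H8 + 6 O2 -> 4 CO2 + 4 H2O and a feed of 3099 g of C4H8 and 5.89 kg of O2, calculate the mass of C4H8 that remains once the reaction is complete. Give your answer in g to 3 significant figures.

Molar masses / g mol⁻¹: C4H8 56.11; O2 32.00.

n(C4H8) = 3099 / 56.11 = 55.23 mol
n(O2) = 5.890×1000 / 32.00 = 184.1 mol
n/ν for C4H8 = 55.23/1 = 55.23
n/ν for O2 = 184.1/6 = 30.68
Smallest n/ν is O2 → limiting reagent.
C4H8 consumed = (1/6) × 184.1 = 30.68 mol
C4H8 remaining = 55.23 − 30.68 = 24.55 mol
mass = 24.55 × 56.11 = 1378 g

1380 g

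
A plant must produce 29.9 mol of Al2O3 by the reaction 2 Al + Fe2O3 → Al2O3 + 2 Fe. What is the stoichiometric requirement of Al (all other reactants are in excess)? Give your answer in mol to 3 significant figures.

59.8 mol

n(Al2O3) = 29.90 mol
n(Al) = (2/1) × 29.90 = 59.80 mol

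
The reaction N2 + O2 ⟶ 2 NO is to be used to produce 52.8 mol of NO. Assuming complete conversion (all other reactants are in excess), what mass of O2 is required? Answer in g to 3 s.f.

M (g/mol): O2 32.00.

845 g

n(NO) = 52.80 mol
n(O2) = (1/2) × 52.80 = 26.40 mol
mass = 26.40 × 32.00 = 844.8 g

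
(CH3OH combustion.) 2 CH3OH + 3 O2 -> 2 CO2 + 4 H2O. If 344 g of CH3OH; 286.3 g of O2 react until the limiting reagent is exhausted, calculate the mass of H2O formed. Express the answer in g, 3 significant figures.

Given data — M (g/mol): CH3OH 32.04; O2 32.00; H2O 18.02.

n(CH3OH) = 344.0 / 32.04 = 10.74 mol
n(O2) = 286.3 / 32.00 = 8.947 mol
n/ν for CH3OH = 10.74/2 = 5.370
n/ν for O2 = 8.947/3 = 2.982
Smallest n/ν is O2 → limiting reagent.
n(H2O) = (4/3) × 8.947 = 11.93 mol
mass = 11.93 × 18.02 = 215.0 g

215 g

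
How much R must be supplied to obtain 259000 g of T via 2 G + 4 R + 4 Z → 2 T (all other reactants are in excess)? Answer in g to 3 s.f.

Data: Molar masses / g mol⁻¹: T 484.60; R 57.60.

61600 g

n(T) = 259000 / 484.60 = 534.5 mol
n(R) = (4/2) × 534.5 = 1069 mol
mass = 1069 × 57.60 = 61570 g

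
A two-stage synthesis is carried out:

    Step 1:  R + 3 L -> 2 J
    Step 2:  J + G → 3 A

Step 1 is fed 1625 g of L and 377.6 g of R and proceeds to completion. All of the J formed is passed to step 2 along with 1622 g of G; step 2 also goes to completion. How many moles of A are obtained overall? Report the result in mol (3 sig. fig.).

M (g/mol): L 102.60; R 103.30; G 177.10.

Step 1:
n(L) = 1625 / 102.60 = 15.84 mol
n(R) = 377.6 / 103.30 = 3.655 mol
n/ν for L = 15.84/3 = 5.280
n/ν for R = 3.655/1 = 3.655
Smallest n/ν is R → limiting reagent.
n(J) produced = (2/1) × 3.655 = 7.310 mol
Step 2:
n(J) available = 7.310 mol
n(G) = 1622 / 177.10 = 9.159 mol
n/ν for J = 7.310/1 = 7.310
n/ν for G = 9.159/1 = 9.159
Smallest n/ν is J → limiting reagent.
n(A) = (3/1) × 7.310 = 21.93 mol

21.9 mol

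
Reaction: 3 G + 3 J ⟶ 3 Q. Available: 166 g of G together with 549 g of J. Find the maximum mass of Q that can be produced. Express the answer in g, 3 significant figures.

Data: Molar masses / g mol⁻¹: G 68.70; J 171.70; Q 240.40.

581 g

n(G) = 166.0 / 68.70 = 2.416 mol
n(J) = 549.0 / 171.70 = 3.197 mol
n/ν for G = 2.416/3 = 0.8053
n/ν for J = 3.197/3 = 1.066
Smallest n/ν is G → limiting reagent.
n(Q) = (3/3) × 2.416 = 2.416 mol
mass = 2.416 × 240.40 = 580.8 g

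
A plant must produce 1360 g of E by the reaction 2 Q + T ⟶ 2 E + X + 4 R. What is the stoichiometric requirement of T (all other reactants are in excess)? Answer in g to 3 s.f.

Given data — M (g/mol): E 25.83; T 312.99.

8240 g

n(E) = 1360 / 25.83 = 52.65 mol
n(T) = (1/2) × 52.65 = 26.33 mol
mass = 26.33 × 312.99 = 8241 g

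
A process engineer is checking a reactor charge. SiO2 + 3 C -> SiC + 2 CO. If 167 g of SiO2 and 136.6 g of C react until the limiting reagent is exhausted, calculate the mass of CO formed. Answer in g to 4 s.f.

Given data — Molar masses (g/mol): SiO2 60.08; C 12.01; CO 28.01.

n(SiO2) = 167.0 / 60.08 = 2.780 mol
n(C) = 136.6 / 12.01 = 11.37 mol
n/ν for SiO2 = 2.780/1 = 2.780
n/ν for C = 11.37/3 = 3.790
Smallest n/ν is SiO2 → limiting reagent.
n(CO) = (2/1) × 2.780 = 5.560 mol
mass = 5.560 × 28.01 = 155.7 g

155.7 g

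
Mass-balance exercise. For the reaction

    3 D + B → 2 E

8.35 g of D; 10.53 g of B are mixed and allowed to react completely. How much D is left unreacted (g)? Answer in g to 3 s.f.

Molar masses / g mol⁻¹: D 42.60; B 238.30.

n(D) = 8.350 / 42.60 = 0.1960 mol
n(B) = 10.53 / 238.30 = 0.04419 mol
n/ν → D: 0.06533, B: 0.04419; B is limiting.
D consumed = (3/1) × 0.04419 = 0.1326 mol
D remaining = 0.1960 − 0.1326 = 0.06340 mol
mass = 0.06340 × 42.60 = 2.701 g

2.70 g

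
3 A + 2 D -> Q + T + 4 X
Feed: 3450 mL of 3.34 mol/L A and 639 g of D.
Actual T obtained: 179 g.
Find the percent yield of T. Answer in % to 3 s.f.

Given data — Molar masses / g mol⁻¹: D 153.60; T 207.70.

n(A) = 3.34 × 3450/1000 = 11.52 mol
n(D) = 639.0 / 153.60 = 4.160 mol
n/ν → A: 3.840, D: 2.080; D is limiting.
theoretical n(T) = (1/2) × 4.160 = 2.080 mol → 432.0 g
% yield = 179 / 432.0 × 100 = 41.44 %

41.4 %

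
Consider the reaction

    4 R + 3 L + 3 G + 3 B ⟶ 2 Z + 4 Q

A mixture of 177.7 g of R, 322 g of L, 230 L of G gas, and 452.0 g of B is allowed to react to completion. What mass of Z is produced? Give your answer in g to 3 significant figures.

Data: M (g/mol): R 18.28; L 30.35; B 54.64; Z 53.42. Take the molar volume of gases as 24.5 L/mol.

260 g

n(R) = 177.7 / 18.28 = 9.721 mol
n(L) = 322.0 / 30.35 = 10.61 mol
n(G) = 230.0 / 24.5 = 9.388 mol
n(B) = 452.0 / 54.64 = 8.272 mol
n/ν for R = 9.721/4 = 2.430
n/ν for L = 10.61/3 = 3.537
n/ν for G = 9.388/3 = 3.129
n/ν for B = 8.272/3 = 2.757
Smallest n/ν is R → limiting reagent.
n(Z) = (2/4) × 9.721 = 4.861 mol
mass = 4.861 × 53.42 = 259.7 g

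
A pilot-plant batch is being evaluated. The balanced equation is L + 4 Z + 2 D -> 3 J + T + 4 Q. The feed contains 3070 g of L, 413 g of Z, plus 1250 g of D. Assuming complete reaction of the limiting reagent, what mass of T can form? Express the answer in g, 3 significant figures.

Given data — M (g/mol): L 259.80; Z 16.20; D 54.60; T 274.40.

1750 g

n(L) = 3070 / 259.80 = 11.82 mol
n(Z) = 413.0 / 16.20 = 25.49 mol
n(D) = 1250 / 54.60 = 22.89 mol
n/ν → L: 11.82, Z: 6.373, D: 11.45; Z is limiting.
n(T) = (1/4) × 25.49 = 6.373 mol
mass = 6.373 × 274.40 = 1749 g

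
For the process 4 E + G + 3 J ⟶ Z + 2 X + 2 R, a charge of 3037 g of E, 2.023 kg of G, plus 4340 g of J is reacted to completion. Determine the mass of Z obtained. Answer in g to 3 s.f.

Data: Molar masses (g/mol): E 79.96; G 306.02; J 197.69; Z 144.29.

n(E) = 3037 / 79.96 = 37.98 mol
n(G) = 2.023×1000 / 306.02 = 6.611 mol
n(J) = 4340 / 197.69 = 21.95 mol
n/ν for E = 37.98/4 = 9.495
n/ν for G = 6.611/1 = 6.611
n/ν for J = 21.95/3 = 7.317
Smallest n/ν is G → limiting reagent.
n(Z) = (1/1) × 6.611 = 6.611 mol
mass = 6.611 × 144.29 = 953.9 g

954 g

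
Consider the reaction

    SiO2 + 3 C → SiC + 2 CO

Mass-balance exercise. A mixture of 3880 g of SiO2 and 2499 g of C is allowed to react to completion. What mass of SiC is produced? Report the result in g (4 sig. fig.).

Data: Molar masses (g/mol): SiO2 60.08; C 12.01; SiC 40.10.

2590 g

n(SiO2) = 3880 / 60.08 = 64.58 mol
n(C) = 2499 / 12.01 = 208.1 mol
n/ν for SiO2 = 64.58/1 = 64.58
n/ν for C = 208.1/3 = 69.37
Smallest n/ν is SiO2 → limiting reagent.
n(SiC) = (1/1) × 64.58 = 64.58 mol
mass = 64.58 × 40.10 = 2590 g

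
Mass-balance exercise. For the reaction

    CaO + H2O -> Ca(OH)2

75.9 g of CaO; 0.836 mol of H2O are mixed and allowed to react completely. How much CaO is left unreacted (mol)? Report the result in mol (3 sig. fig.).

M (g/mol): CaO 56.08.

0.517 mol

n(CaO) = 75.90 / 56.08 = 1.353 mol
n(H2O) = 0.8360 mol
n/ν for CaO = 1.353/1 = 1.353
n/ν for H2O = 0.8360/1 = 0.8360
Smallest n/ν is H2O → limiting reagent.
CaO consumed = (1/1) × 0.8360 = 0.8360 mol
CaO remaining = 1.353 − 0.8360 = 0.5170 mol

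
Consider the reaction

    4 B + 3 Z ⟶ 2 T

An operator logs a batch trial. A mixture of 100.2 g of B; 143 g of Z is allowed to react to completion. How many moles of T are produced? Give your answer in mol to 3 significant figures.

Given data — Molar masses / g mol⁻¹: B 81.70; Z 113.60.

n(B) = 100.2 / 81.70 = 1.226 mol
n(Z) = 143.0 / 113.60 = 1.259 mol
n/ν for B = 1.226/4 = 0.3065
n/ν for Z = 1.259/3 = 0.4197
Smallest n/ν is B → limiting reagent.
n(T) = (2/4) × 1.226 = 0.6130 mol

0.613 mol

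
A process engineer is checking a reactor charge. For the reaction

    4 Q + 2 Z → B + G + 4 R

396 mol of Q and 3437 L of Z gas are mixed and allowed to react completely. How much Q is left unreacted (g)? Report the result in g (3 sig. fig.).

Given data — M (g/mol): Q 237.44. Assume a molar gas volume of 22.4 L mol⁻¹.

21200 g

n(Q) = 396.0 mol
n(Z) = 3437 / 22.4 = 153.4 mol
n/ν for Q = 396.0/4 = 99.00
n/ν for Z = 153.4/2 = 76.70
Smallest n/ν is Z → limiting reagent.
Q consumed = (4/2) × 153.4 = 306.8 mol
Q remaining = 396.0 − 306.8 = 89.20 mol
mass = 89.20 × 237.44 = 21180 g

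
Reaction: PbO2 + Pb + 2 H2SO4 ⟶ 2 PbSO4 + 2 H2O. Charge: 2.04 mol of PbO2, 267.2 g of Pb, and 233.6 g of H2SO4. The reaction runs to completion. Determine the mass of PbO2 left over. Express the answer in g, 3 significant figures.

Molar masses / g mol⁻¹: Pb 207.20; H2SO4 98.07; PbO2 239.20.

203 g

n(PbO2) = 2.040 mol
n(Pb) = 267.2 / 207.20 = 1.290 mol
n(H2SO4) = 233.6 / 98.07 = 2.382 mol
n/ν for PbO2 = 2.040/1 = 2.040
n/ν for Pb = 1.290/1 = 1.290
n/ν for H2SO4 = 2.382/2 = 1.191
Smallest n/ν is H2SO4 → limiting reagent.
PbO2 consumed = (1/2) × 2.382 = 1.191 mol
PbO2 remaining = 2.040 − 1.191 = 0.8490 mol
mass = 0.8490 × 239.20 = 203.1 g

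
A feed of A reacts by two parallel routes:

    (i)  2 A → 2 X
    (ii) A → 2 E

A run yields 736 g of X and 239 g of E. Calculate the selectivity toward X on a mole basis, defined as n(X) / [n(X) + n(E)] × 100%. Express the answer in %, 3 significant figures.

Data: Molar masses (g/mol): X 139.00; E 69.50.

n(X) = 736 / 139.00 = 5.295 mol
n(E) = 239 / 69.50 = 3.439 mol
selectivity = 5.295/(5.295+3.439) × 100 = 60.63 %

60.6 %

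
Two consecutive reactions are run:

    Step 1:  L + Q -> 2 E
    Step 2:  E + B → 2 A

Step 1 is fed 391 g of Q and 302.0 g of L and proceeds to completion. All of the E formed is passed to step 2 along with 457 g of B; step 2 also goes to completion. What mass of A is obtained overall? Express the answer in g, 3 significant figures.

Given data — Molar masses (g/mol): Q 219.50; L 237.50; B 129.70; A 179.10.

911 g

Step 1:
n(Q) = 391.0 / 219.50 = 1.781 mol
n(L) = 302.0 / 237.50 = 1.272 mol
n/ν for Q = 1.781/1 = 1.781
n/ν for L = 1.272/1 = 1.272
Smallest n/ν is L → limiting reagent.
n(E) produced = (2/1) × 1.272 = 2.544 mol
Step 2:
n(E) available = 2.544 mol
n(B) = 457.0 / 129.70 = 3.524 mol
n/ν for E = 2.544/1 = 2.544
n/ν for B = 3.524/1 = 3.524
Smallest n/ν is E → limiting reagent.
n(A) = (2/1) × 2.544 = 5.088 mol
mass = 5.088 × 179.10 = 911.3 g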